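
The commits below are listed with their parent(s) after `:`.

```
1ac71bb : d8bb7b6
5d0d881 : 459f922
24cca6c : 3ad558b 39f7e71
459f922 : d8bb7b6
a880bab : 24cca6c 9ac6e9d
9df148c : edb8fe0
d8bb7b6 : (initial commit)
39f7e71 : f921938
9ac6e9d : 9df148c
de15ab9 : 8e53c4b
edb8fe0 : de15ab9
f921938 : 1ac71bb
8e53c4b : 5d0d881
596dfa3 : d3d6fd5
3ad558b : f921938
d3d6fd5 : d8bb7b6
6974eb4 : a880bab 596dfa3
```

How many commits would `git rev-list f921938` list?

Walking parent pointers from f921938: reachable set = {1ac71bb, d8bb7b6, f921938}.
That is 3 commits.

3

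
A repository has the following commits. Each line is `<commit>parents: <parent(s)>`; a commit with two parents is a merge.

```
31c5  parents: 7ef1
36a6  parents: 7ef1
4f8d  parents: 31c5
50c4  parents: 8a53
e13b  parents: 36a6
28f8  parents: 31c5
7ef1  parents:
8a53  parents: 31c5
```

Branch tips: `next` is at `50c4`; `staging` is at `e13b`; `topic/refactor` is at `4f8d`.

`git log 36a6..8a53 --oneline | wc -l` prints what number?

Reachable from 8a53: {31c5, 7ef1, 8a53}.
Reachable from 36a6: {36a6, 7ef1}.
In 8a53's history but not 36a6's: {31c5, 8a53} — 2 commits.

2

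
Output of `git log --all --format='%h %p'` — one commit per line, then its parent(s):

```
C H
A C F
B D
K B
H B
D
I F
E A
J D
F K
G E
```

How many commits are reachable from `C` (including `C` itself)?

Walking parent pointers from C: reachable set = {B, C, D, H}.
That is 4 commits.

4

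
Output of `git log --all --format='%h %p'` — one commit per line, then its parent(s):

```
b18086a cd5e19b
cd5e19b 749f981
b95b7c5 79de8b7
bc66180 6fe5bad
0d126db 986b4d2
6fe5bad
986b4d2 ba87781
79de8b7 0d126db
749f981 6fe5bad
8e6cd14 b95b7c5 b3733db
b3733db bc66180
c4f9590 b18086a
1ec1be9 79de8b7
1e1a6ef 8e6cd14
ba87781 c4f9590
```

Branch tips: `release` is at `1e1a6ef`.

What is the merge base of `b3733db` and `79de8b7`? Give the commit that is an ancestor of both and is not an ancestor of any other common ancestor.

Ancestors of b3733db: {6fe5bad, b3733db, bc66180}.
Ancestors of 79de8b7: {0d126db, 6fe5bad, 749f981, 79de8b7, 986b4d2, b18086a, ba87781, c4f9590, cd5e19b}.
Common ancestors: {6fe5bad}.
The only common ancestor is 6fe5bad, so it is the merge base.

6fe5bad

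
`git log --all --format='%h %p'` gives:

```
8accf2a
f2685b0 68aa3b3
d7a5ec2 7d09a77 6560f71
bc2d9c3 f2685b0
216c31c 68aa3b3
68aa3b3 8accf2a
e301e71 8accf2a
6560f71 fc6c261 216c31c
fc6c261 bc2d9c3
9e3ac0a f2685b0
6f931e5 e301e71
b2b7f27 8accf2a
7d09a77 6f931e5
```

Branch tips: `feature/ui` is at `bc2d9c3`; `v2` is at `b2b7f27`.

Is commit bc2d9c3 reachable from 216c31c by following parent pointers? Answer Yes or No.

Ancestors of 216c31c: {216c31c, 68aa3b3, 8accf2a}.
bc2d9c3 is not in that set, so it is not an ancestor of 216c31c.

No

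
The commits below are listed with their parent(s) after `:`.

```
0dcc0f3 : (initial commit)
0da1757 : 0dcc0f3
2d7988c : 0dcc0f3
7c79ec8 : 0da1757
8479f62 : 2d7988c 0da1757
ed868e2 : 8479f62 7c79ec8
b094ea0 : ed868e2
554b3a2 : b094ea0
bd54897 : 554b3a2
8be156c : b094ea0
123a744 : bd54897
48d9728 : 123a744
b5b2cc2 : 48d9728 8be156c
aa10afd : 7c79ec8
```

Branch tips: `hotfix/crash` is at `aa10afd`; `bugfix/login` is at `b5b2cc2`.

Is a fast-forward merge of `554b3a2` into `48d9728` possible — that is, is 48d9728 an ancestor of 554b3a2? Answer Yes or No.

A fast-forward from 48d9728 to 554b3a2 is possible iff 48d9728 is an ancestor of 554b3a2.
Ancestors of 554b3a2: {0da1757, 0dcc0f3, 2d7988c, 554b3a2, 7c79ec8, 8479f62, b094ea0, ed868e2}.
48d9728 is not among them, so fast-forward is not possible.

No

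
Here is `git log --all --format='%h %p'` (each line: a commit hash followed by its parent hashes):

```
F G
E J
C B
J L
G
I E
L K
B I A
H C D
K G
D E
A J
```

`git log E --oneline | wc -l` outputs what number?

Walking parent pointers from E: reachable set = {E, G, J, K, L}.
That is 5 commits.

5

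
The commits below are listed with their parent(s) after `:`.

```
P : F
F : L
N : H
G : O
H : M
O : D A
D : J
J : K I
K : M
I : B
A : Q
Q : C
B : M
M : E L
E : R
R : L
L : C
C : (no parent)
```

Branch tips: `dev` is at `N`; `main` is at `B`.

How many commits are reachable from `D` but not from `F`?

Reachable from D: {B, C, D, E, I, J, K, L, M, R}.
Reachable from F: {C, F, L}.
In D's history but not F's: {B, D, E, I, J, K, M, R} — 8 commits.

8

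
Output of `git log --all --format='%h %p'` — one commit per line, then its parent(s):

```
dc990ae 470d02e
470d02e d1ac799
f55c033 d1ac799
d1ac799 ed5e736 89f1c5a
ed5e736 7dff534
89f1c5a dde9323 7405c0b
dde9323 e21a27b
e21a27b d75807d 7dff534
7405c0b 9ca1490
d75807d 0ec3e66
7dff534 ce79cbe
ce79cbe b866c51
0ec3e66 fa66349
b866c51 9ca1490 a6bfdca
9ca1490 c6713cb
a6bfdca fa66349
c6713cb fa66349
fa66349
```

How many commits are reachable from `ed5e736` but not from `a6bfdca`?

6

Reachable from ed5e736: {7dff534, 9ca1490, a6bfdca, b866c51, c6713cb, ce79cbe, ed5e736, fa66349}.
Reachable from a6bfdca: {a6bfdca, fa66349}.
In ed5e736's history but not a6bfdca's: {7dff534, 9ca1490, b866c51, c6713cb, ce79cbe, ed5e736} — 6 commits.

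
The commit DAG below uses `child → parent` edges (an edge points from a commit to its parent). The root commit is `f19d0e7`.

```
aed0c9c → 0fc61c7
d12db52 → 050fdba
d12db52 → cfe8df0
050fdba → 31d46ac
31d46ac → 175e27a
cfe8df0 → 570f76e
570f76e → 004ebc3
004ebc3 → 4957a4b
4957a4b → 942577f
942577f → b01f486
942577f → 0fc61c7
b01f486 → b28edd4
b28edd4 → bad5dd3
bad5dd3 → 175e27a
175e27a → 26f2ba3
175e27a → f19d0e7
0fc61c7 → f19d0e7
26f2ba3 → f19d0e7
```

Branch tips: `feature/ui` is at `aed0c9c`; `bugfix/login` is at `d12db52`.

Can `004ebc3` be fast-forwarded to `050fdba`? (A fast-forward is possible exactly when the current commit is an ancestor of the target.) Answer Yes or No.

A fast-forward from 004ebc3 to 050fdba is possible iff 004ebc3 is an ancestor of 050fdba.
Ancestors of 050fdba: {050fdba, 175e27a, 26f2ba3, 31d46ac, f19d0e7}.
004ebc3 is not among them, so fast-forward is not possible.

No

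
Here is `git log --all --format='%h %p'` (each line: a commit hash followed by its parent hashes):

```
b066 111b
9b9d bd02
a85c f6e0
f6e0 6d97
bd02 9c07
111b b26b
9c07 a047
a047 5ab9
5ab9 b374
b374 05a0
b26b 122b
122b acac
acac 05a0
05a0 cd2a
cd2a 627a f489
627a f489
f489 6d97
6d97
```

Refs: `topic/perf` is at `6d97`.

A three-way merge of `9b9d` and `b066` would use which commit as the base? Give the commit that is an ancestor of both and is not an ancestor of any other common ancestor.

05a0

Ancestors of 9b9d: {05a0, 5ab9, 627a, 6d97, 9b9d, 9c07, a047, b374, bd02, cd2a, f489}.
Ancestors of b066: {05a0, 111b, 122b, 627a, 6d97, acac, b066, b26b, cd2a, f489}.
Common ancestors: {05a0, 627a, 6d97, cd2a, f489}.
Among these, 05a0 is not an ancestor of any other common ancestor — it is the merge base.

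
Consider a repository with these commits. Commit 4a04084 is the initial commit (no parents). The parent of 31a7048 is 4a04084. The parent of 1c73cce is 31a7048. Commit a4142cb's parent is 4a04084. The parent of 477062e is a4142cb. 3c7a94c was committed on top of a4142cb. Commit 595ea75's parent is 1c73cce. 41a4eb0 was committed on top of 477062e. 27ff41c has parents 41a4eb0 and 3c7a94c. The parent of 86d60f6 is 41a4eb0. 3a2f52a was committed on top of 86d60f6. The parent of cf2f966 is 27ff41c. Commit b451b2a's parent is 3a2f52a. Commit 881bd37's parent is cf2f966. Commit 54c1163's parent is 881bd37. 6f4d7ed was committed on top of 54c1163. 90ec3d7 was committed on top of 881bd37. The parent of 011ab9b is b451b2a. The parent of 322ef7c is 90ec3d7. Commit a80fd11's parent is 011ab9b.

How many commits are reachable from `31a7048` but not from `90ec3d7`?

Reachable from 31a7048: {31a7048, 4a04084}.
Reachable from 90ec3d7: {27ff41c, 3c7a94c, 41a4eb0, 477062e, 4a04084, 881bd37, 90ec3d7, a4142cb, cf2f966}.
In 31a7048's history but not 90ec3d7's: {31a7048} — 1 commit.

1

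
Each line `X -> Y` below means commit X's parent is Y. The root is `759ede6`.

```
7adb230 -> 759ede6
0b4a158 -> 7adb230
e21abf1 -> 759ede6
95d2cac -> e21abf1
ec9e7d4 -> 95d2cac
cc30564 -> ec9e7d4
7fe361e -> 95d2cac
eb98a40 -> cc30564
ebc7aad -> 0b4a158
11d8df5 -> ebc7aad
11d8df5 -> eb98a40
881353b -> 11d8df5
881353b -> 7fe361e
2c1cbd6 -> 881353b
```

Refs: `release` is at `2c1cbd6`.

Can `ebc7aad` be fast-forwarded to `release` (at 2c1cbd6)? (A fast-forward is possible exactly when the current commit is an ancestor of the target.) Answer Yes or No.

Yes

A fast-forward from ebc7aad to 2c1cbd6 is possible iff ebc7aad is an ancestor of 2c1cbd6.
Ancestors of 2c1cbd6: {0b4a158, 11d8df5, 2c1cbd6, 759ede6, 7adb230, 7fe361e, 881353b, 95d2cac, cc30564, e21abf1, eb98a40, ebc7aad, ec9e7d4}.
ebc7aad is among them, so fast-forward is possible.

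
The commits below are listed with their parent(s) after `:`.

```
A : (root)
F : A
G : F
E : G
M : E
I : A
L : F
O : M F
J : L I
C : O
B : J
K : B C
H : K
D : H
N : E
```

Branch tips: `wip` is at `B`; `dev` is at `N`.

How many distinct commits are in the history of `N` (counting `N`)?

5

Walking parent pointers from N: reachable set = {A, E, F, G, N}.
That is 5 commits.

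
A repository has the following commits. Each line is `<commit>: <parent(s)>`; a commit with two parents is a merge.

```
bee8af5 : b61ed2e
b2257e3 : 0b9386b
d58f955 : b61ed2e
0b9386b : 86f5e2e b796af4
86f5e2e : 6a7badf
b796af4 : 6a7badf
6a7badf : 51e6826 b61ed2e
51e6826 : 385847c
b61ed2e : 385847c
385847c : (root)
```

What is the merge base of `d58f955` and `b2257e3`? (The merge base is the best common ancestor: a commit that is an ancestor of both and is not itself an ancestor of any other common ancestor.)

b61ed2e

Ancestors of d58f955: {385847c, b61ed2e, d58f955}.
Ancestors of b2257e3: {0b9386b, 385847c, 51e6826, 6a7badf, 86f5e2e, b2257e3, b61ed2e, b796af4}.
Common ancestors: {385847c, b61ed2e}.
Among these, b61ed2e is not an ancestor of any other common ancestor — it is the merge base.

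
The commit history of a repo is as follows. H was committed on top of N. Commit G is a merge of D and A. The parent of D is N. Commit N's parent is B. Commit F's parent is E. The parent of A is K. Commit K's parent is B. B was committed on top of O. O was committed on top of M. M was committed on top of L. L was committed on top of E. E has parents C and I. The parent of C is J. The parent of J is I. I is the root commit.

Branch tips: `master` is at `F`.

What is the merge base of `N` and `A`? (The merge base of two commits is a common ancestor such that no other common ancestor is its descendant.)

B

Ancestors of N: {B, C, E, I, J, L, M, N, O}.
Ancestors of A: {A, B, C, E, I, J, K, L, M, O}.
Common ancestors: {B, C, E, I, J, L, M, O}.
Among these, B is not an ancestor of any other common ancestor — it is the merge base.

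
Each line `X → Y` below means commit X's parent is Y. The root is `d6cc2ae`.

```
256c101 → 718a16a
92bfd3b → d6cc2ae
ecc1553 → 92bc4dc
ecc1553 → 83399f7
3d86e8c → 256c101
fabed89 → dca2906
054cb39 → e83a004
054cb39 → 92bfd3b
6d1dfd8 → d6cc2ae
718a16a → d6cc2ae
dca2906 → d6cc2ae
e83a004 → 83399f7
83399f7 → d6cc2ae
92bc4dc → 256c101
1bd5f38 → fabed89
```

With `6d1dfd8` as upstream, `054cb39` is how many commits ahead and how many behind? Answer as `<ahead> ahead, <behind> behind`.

4 ahead, 1 behind

Reachable from 054cb39: {054cb39, 83399f7, 92bfd3b, d6cc2ae, e83a004}.
Reachable from 6d1dfd8: {6d1dfd8, d6cc2ae}.
Only in 054cb39's history (ahead): {054cb39, 83399f7, 92bfd3b, e83a004} — 4.
Only in 6d1dfd8's history (behind): {6d1dfd8} — 1.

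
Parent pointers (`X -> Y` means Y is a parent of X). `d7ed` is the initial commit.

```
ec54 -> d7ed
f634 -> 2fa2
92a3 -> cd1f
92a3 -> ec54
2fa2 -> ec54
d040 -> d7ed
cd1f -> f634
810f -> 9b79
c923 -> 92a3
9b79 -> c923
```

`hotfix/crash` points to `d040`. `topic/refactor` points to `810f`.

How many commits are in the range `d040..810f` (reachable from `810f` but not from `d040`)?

8

Reachable from 810f: {2fa2, 810f, 92a3, 9b79, c923, cd1f, d7ed, ec54, f634}.
Reachable from d040: {d040, d7ed}.
In 810f's history but not d040's: {2fa2, 810f, 92a3, 9b79, c923, cd1f, ec54, f634} — 8 commits.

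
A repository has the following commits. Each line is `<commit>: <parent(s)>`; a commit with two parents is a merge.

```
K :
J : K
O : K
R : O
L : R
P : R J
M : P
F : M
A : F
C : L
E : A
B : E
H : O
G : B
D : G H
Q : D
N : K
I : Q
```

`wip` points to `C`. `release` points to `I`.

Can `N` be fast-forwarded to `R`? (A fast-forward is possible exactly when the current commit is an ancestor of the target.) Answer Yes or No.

No

A fast-forward from N to R is possible iff N is an ancestor of R.
Ancestors of R: {K, O, R}.
N is not among them, so fast-forward is not possible.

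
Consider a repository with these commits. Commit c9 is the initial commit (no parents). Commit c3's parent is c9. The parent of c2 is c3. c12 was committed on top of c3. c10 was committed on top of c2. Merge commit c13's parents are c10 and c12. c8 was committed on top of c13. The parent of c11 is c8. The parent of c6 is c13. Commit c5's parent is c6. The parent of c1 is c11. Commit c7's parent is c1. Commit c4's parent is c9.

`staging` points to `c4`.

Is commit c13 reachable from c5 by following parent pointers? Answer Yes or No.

Ancestors of c5 (commits reachable by following parents): {c10, c12, c13, c2, c3, c5, c6, c9}.
c13 is in that set, so it is an ancestor of c5.

Yes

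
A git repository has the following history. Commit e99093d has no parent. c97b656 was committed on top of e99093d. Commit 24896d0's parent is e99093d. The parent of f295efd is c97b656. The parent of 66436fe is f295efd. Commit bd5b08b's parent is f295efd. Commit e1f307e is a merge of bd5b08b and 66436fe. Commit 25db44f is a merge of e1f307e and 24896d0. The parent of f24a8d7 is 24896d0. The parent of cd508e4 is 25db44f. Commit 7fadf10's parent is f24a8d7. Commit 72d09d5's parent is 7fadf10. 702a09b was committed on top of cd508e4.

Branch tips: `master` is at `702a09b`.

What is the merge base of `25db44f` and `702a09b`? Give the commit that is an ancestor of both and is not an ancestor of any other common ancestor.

25db44f

Ancestors of 25db44f: {24896d0, 25db44f, 66436fe, bd5b08b, c97b656, e1f307e, e99093d, f295efd}.
Ancestors of 702a09b: {24896d0, 25db44f, 66436fe, 702a09b, bd5b08b, c97b656, cd508e4, e1f307e, e99093d, f295efd}.
Common ancestors: {24896d0, 25db44f, 66436fe, bd5b08b, c97b656, e1f307e, e99093d, f295efd}.
Among these, 25db44f is not an ancestor of any other common ancestor — it is the merge base.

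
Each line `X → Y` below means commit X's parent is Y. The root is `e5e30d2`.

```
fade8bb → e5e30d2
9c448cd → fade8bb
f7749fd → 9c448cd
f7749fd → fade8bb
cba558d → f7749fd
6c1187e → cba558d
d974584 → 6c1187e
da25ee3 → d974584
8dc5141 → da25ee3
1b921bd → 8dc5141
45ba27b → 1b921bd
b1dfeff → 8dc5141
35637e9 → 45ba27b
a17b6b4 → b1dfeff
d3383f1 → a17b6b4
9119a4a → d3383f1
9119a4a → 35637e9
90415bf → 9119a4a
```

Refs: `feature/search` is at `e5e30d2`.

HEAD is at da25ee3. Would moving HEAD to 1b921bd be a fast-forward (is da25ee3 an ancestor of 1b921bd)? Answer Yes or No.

Yes

A fast-forward from da25ee3 to 1b921bd is possible iff da25ee3 is an ancestor of 1b921bd.
Ancestors of 1b921bd: {1b921bd, 6c1187e, 8dc5141, 9c448cd, cba558d, d974584, da25ee3, e5e30d2, f7749fd, fade8bb}.
da25ee3 is among them, so fast-forward is possible.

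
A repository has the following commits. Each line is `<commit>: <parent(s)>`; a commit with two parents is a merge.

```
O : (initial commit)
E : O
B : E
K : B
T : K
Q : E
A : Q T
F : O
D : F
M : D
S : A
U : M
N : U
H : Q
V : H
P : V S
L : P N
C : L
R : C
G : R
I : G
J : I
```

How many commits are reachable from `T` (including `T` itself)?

Walking parent pointers from T: reachable set = {B, E, K, O, T}.
That is 5 commits.

5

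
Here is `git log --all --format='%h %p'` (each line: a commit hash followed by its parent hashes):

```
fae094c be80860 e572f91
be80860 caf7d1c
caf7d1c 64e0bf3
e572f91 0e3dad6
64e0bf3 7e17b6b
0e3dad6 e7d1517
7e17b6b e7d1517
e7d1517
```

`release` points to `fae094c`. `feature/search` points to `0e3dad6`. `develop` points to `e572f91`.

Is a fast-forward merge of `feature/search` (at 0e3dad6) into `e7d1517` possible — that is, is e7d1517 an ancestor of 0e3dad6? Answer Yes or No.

Yes

A fast-forward from e7d1517 to 0e3dad6 is possible iff e7d1517 is an ancestor of 0e3dad6.
Ancestors of 0e3dad6: {0e3dad6, e7d1517}.
e7d1517 is among them, so fast-forward is possible.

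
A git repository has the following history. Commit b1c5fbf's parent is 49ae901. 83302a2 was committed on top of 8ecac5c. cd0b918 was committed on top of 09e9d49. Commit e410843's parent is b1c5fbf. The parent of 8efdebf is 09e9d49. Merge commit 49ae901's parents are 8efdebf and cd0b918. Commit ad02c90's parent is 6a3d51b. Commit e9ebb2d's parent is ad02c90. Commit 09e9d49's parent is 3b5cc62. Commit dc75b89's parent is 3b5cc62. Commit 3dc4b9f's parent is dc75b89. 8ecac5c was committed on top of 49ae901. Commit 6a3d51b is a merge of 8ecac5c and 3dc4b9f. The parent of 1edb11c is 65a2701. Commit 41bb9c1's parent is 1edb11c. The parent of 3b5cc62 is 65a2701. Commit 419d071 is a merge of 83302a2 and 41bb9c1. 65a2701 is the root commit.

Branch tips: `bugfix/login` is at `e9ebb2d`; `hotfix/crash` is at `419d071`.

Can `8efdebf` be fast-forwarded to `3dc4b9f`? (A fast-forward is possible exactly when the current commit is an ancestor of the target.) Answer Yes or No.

No

A fast-forward from 8efdebf to 3dc4b9f is possible iff 8efdebf is an ancestor of 3dc4b9f.
Ancestors of 3dc4b9f: {3b5cc62, 3dc4b9f, 65a2701, dc75b89}.
8efdebf is not among them, so fast-forward is not possible.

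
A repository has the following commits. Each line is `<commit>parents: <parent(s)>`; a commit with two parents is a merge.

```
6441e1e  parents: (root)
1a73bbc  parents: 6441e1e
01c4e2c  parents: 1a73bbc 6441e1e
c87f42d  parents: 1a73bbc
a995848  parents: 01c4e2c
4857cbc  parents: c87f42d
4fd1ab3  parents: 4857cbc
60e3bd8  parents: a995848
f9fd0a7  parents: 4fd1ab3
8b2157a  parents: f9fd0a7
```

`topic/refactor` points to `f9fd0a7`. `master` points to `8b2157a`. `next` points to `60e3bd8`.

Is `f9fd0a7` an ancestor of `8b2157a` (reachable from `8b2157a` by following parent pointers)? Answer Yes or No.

Yes

Ancestors of 8b2157a (commits reachable by following parents): {1a73bbc, 4857cbc, 4fd1ab3, 6441e1e, 8b2157a, c87f42d, f9fd0a7}.
f9fd0a7 is in that set, so it is an ancestor of 8b2157a.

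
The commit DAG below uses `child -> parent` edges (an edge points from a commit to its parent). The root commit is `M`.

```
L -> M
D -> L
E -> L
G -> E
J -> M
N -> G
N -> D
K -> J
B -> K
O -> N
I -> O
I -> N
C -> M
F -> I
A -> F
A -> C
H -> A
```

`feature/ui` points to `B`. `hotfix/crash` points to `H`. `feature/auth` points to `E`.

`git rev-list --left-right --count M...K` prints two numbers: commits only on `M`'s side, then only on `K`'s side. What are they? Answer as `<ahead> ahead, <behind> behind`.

0 ahead, 2 behind

Reachable from M: {M}.
Reachable from K: {J, K, M}.
Only in M's history (ahead): {} — 0.
Only in K's history (behind): {J, K} — 2.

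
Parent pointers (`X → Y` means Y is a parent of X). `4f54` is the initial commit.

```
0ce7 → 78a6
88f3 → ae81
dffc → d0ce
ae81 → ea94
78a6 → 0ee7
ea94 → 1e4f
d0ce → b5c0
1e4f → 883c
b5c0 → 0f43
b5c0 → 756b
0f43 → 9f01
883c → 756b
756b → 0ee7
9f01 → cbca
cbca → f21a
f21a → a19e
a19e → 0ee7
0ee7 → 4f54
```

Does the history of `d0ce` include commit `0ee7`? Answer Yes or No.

Ancestors of d0ce (commits reachable by following parents): {0ee7, 0f43, 4f54, 756b, 9f01, a19e, b5c0, cbca, d0ce, f21a}.
0ee7 is in that set, so it is an ancestor of d0ce.

Yes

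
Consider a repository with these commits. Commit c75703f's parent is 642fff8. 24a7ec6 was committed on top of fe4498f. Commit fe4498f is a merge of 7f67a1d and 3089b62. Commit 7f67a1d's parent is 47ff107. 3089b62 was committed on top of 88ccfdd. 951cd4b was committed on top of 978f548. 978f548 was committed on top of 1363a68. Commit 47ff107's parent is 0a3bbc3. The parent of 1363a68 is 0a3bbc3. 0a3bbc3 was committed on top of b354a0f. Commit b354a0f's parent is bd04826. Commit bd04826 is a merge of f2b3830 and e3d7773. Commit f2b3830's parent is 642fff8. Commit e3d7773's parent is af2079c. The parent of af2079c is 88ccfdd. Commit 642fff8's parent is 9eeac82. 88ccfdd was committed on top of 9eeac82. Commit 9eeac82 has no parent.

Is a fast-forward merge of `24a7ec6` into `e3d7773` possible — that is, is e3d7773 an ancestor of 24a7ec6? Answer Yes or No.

Yes

A fast-forward from e3d7773 to 24a7ec6 is possible iff e3d7773 is an ancestor of 24a7ec6.
Ancestors of 24a7ec6: {0a3bbc3, 24a7ec6, 3089b62, 47ff107, 642fff8, 7f67a1d, 88ccfdd, 9eeac82, af2079c, b354a0f, bd04826, e3d7773, f2b3830, fe4498f}.
e3d7773 is among them, so fast-forward is possible.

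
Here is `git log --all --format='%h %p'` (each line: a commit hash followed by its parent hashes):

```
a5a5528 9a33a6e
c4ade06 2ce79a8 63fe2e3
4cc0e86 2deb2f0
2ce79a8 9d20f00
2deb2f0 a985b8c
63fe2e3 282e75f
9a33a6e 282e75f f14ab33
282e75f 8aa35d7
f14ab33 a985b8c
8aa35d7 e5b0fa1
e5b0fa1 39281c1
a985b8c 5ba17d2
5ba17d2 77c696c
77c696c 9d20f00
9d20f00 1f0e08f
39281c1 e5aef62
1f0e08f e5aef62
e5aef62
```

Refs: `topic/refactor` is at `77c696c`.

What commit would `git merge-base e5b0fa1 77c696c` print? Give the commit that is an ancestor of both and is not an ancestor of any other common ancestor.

e5aef62

Ancestors of e5b0fa1: {39281c1, e5aef62, e5b0fa1}.
Ancestors of 77c696c: {1f0e08f, 77c696c, 9d20f00, e5aef62}.
Common ancestors: {e5aef62}.
The only common ancestor is e5aef62, so it is the merge base.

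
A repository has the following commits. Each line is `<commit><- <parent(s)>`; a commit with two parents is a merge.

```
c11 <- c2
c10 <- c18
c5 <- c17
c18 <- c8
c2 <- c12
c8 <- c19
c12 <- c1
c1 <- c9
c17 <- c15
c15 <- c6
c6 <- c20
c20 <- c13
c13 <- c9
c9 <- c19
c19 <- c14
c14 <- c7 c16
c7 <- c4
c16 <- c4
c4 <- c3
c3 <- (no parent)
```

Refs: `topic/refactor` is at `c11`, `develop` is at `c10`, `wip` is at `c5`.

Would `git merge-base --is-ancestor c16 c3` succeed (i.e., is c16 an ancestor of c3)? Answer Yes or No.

Ancestors of c3: {c3}.
c16 is not in that set, so it is not an ancestor of c3.

No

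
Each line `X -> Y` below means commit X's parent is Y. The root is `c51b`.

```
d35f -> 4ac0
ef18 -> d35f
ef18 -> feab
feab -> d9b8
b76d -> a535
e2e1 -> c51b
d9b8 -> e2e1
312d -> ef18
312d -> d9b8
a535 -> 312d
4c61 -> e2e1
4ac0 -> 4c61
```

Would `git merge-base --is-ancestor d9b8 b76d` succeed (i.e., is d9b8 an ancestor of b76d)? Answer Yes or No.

Ancestors of b76d (commits reachable by following parents): {312d, 4ac0, 4c61, a535, b76d, c51b, d35f, d9b8, e2e1, ef18, feab}.
d9b8 is in that set, so it is an ancestor of b76d.

Yes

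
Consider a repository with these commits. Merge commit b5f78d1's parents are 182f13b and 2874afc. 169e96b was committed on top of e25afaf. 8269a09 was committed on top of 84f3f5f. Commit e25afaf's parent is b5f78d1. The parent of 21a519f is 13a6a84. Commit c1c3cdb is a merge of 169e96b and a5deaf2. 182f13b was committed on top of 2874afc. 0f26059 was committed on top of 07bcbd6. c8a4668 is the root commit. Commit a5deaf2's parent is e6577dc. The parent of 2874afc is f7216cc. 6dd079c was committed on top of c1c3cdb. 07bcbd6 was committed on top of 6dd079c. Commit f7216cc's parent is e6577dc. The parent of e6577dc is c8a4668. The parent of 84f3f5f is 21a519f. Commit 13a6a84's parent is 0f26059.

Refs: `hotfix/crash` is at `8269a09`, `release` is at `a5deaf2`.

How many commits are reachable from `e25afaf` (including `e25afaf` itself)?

7

Walking parent pointers from e25afaf: reachable set = {182f13b, 2874afc, b5f78d1, c8a4668, e25afaf, e6577dc, f7216cc}.
That is 7 commits.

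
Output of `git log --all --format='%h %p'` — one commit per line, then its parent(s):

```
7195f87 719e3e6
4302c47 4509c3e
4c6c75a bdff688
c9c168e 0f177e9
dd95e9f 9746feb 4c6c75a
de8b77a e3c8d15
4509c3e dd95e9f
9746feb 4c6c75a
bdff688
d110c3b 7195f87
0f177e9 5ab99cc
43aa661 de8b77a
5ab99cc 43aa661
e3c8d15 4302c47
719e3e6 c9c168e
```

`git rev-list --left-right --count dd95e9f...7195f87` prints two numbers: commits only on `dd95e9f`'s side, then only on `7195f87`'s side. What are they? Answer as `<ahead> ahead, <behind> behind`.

Reachable from dd95e9f: {4c6c75a, 9746feb, bdff688, dd95e9f}.
Reachable from 7195f87: {0f177e9, 4302c47, 43aa661, 4509c3e, 4c6c75a, 5ab99cc, 7195f87, 719e3e6, 9746feb, bdff688, c9c168e, dd95e9f, de8b77a, e3c8d15}.
Only in dd95e9f's history (ahead): {} — 0.
Only in 7195f87's history (behind): {0f177e9, 4302c47, 43aa661, 4509c3e, 5ab99cc, 7195f87, 719e3e6, c9c168e, de8b77a, e3c8d15} — 10.

0 ahead, 10 behind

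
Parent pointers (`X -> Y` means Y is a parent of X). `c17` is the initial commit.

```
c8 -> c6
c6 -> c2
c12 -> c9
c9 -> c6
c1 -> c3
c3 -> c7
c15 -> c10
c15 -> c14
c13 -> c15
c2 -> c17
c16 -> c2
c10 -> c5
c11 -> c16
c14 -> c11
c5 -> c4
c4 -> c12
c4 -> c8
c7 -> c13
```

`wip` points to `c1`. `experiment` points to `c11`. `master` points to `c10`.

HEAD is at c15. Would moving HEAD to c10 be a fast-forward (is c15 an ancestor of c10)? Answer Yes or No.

No

A fast-forward from c15 to c10 is possible iff c15 is an ancestor of c10.
Ancestors of c10: {c10, c12, c17, c2, c4, c5, c6, c8, c9}.
c15 is not among them, so fast-forward is not possible.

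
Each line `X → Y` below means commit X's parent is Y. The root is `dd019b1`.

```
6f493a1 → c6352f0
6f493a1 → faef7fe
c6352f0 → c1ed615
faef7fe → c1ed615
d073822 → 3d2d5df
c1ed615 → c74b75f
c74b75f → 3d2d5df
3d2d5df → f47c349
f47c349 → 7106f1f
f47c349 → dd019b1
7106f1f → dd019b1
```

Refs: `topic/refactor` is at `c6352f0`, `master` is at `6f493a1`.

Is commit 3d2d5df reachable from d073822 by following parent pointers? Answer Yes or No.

Ancestors of d073822 (commits reachable by following parents): {3d2d5df, 7106f1f, d073822, dd019b1, f47c349}.
3d2d5df is in that set, so it is an ancestor of d073822.

Yes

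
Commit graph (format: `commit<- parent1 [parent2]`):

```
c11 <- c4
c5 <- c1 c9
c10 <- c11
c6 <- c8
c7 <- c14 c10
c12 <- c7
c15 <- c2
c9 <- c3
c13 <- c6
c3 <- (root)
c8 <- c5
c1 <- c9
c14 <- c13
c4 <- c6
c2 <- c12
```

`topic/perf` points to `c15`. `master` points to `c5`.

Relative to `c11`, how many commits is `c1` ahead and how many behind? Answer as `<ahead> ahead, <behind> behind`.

Reachable from c1: {c1, c3, c9}.
Reachable from c11: {c1, c11, c3, c4, c5, c6, c8, c9}.
Only in c1's history (ahead): {} — 0.
Only in c11's history (behind): {c11, c4, c5, c6, c8} — 5.

0 ahead, 5 behind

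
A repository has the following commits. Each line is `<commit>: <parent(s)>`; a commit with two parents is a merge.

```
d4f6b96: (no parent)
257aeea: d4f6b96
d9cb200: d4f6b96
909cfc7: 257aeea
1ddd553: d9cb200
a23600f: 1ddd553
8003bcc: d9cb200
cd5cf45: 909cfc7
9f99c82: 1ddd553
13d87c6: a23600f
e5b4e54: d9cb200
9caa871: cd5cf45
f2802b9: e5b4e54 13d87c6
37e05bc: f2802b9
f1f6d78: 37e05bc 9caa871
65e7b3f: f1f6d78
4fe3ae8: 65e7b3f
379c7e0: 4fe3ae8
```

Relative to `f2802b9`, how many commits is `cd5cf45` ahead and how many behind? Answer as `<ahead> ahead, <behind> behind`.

Reachable from cd5cf45: {257aeea, 909cfc7, cd5cf45, d4f6b96}.
Reachable from f2802b9: {13d87c6, 1ddd553, a23600f, d4f6b96, d9cb200, e5b4e54, f2802b9}.
Only in cd5cf45's history (ahead): {257aeea, 909cfc7, cd5cf45} — 3.
Only in f2802b9's history (behind): {13d87c6, 1ddd553, a23600f, d9cb200, e5b4e54, f2802b9} — 6.

3 ahead, 6 behind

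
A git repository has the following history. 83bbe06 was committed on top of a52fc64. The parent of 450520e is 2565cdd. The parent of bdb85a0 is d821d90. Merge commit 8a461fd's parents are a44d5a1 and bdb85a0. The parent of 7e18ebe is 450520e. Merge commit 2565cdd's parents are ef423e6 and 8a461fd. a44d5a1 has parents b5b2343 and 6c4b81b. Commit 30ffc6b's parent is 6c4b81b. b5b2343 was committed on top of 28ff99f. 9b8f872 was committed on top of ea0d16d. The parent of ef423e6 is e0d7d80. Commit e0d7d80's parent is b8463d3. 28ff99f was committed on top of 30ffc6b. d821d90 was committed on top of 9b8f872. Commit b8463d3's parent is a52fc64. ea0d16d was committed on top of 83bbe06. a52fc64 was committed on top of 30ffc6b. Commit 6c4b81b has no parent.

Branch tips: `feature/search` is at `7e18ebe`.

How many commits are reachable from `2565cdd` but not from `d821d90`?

Reachable from 2565cdd: {2565cdd, 28ff99f, 30ffc6b, 6c4b81b, 83bbe06, 8a461fd, 9b8f872, a44d5a1, a52fc64, b5b2343, b8463d3, bdb85a0, d821d90, e0d7d80, ea0d16d, ef423e6}.
Reachable from d821d90: {30ffc6b, 6c4b81b, 83bbe06, 9b8f872, a52fc64, d821d90, ea0d16d}.
In 2565cdd's history but not d821d90's: {2565cdd, 28ff99f, 8a461fd, a44d5a1, b5b2343, b8463d3, bdb85a0, e0d7d80, ef423e6} — 9 commits.

9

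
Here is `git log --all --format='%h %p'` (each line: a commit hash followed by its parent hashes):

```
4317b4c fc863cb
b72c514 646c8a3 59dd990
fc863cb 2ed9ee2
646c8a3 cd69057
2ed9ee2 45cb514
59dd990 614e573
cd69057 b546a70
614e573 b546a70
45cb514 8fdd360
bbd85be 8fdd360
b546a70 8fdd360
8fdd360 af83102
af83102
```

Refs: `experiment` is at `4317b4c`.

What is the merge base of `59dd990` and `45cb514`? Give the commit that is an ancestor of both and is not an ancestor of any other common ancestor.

8fdd360

Ancestors of 59dd990: {59dd990, 614e573, 8fdd360, af83102, b546a70}.
Ancestors of 45cb514: {45cb514, 8fdd360, af83102}.
Common ancestors: {8fdd360, af83102}.
Among these, 8fdd360 is not an ancestor of any other common ancestor — it is the merge base.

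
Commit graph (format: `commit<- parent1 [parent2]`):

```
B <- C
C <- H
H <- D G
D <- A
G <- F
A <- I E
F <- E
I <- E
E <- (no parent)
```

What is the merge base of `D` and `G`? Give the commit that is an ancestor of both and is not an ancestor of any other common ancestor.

Ancestors of D: {A, D, E, I}.
Ancestors of G: {E, F, G}.
Common ancestors: {E}.
The only common ancestor is E, so it is the merge base.

E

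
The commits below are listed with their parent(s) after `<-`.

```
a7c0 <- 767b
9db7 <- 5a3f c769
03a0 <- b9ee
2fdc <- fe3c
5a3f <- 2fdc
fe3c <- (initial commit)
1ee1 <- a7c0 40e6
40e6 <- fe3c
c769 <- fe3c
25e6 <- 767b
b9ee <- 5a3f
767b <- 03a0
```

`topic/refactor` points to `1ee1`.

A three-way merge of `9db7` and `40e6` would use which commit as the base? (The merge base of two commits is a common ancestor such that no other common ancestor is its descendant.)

Ancestors of 9db7: {2fdc, 5a3f, 9db7, c769, fe3c}.
Ancestors of 40e6: {40e6, fe3c}.
Common ancestors: {fe3c}.
The only common ancestor is fe3c, so it is the merge base.

fe3c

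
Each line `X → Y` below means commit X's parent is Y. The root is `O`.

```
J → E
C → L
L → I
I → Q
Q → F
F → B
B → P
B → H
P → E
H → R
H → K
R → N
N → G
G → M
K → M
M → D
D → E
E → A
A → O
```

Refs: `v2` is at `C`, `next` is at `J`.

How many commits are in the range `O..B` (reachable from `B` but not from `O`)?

11

Reachable from B: {A, B, D, E, G, H, K, M, N, O, P, R}.
Reachable from O: {O}.
In B's history but not O's: {A, B, D, E, G, H, K, M, N, P, R} — 11 commits.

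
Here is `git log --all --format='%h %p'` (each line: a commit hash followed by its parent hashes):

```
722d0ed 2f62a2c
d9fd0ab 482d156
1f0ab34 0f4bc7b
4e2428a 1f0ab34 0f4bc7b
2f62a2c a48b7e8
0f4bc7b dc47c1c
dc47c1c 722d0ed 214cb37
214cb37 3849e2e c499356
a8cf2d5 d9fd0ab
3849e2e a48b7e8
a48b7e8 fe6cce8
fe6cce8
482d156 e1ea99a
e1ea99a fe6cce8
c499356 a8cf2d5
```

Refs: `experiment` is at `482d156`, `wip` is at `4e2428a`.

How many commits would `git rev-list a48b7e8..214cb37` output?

7

Reachable from 214cb37: {214cb37, 3849e2e, 482d156, a48b7e8, a8cf2d5, c499356, d9fd0ab, e1ea99a, fe6cce8}.
Reachable from a48b7e8: {a48b7e8, fe6cce8}.
In 214cb37's history but not a48b7e8's: {214cb37, 3849e2e, 482d156, a8cf2d5, c499356, d9fd0ab, e1ea99a} — 7 commits.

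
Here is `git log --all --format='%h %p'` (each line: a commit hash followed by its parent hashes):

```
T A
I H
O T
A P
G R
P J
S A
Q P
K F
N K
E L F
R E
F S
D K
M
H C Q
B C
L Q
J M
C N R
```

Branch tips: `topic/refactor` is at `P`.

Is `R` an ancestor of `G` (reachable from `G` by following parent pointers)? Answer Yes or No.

Yes

Ancestors of G (commits reachable by following parents): {A, E, F, G, J, L, M, P, Q, R, S}.
R is in that set, so it is an ancestor of G.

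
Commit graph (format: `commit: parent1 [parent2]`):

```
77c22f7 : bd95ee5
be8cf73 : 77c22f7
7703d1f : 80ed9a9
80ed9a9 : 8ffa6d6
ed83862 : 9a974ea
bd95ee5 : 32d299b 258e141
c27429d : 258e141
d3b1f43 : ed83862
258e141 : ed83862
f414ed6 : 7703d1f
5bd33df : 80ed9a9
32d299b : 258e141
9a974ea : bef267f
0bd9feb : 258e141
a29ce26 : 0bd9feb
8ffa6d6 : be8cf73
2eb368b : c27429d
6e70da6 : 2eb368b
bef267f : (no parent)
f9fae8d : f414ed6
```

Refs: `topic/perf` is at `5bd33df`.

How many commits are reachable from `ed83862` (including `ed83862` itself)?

Walking parent pointers from ed83862: reachable set = {9a974ea, bef267f, ed83862}.
That is 3 commits.

3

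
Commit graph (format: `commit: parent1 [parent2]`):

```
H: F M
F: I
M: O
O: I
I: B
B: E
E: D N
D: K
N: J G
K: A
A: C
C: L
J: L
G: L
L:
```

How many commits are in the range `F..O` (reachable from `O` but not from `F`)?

1

Reachable from O: {A, B, C, D, E, G, I, J, K, L, N, O}.
Reachable from F: {A, B, C, D, E, F, G, I, J, K, L, N}.
In O's history but not F's: {O} — 1 commit.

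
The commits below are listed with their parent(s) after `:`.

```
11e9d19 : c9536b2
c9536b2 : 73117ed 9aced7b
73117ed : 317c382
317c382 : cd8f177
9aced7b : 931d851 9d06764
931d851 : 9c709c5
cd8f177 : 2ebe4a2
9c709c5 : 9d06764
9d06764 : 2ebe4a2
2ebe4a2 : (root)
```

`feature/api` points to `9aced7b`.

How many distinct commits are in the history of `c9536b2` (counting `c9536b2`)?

9

Walking parent pointers from c9536b2: reachable set = {2ebe4a2, 317c382, 73117ed, 931d851, 9aced7b, 9c709c5, 9d06764, c9536b2, cd8f177}.
That is 9 commits.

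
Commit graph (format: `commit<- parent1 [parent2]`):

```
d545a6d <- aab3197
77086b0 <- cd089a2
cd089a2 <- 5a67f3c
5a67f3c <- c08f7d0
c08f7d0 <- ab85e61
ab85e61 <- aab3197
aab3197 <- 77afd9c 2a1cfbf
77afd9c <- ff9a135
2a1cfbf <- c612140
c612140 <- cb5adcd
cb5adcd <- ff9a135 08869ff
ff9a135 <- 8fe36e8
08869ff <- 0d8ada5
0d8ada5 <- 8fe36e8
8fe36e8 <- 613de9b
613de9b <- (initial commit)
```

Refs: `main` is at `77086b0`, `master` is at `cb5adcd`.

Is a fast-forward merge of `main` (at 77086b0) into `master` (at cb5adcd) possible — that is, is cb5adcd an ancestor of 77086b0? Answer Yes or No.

Yes

A fast-forward from cb5adcd to 77086b0 is possible iff cb5adcd is an ancestor of 77086b0.
Ancestors of 77086b0: {08869ff, 0d8ada5, 2a1cfbf, 5a67f3c, 613de9b, 77086b0, 77afd9c, 8fe36e8, aab3197, ab85e61, c08f7d0, c612140, cb5adcd, cd089a2, ff9a135}.
cb5adcd is among them, so fast-forward is possible.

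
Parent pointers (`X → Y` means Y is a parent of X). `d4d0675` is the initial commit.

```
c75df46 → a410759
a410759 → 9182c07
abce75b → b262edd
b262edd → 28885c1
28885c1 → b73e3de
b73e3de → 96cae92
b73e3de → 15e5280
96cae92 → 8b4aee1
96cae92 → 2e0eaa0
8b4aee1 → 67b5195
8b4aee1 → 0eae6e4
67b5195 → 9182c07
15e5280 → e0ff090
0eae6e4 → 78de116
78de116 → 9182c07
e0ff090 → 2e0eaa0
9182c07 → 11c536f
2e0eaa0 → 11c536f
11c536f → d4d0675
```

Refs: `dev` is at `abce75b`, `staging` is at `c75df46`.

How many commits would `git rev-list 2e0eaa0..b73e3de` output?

Reachable from b73e3de: {0eae6e4, 11c536f, 15e5280, 2e0eaa0, 67b5195, 78de116, 8b4aee1, 9182c07, 96cae92, b73e3de, d4d0675, e0ff090}.
Reachable from 2e0eaa0: {11c536f, 2e0eaa0, d4d0675}.
In b73e3de's history but not 2e0eaa0's: {0eae6e4, 15e5280, 67b5195, 78de116, 8b4aee1, 9182c07, 96cae92, b73e3de, e0ff090} — 9 commits.

9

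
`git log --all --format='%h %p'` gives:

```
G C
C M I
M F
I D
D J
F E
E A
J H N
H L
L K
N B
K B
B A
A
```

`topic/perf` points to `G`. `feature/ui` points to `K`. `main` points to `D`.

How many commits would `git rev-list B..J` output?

Reachable from J: {A, B, H, J, K, L, N}.
Reachable from B: {A, B}.
In J's history but not B's: {H, J, K, L, N} — 5 commits.

5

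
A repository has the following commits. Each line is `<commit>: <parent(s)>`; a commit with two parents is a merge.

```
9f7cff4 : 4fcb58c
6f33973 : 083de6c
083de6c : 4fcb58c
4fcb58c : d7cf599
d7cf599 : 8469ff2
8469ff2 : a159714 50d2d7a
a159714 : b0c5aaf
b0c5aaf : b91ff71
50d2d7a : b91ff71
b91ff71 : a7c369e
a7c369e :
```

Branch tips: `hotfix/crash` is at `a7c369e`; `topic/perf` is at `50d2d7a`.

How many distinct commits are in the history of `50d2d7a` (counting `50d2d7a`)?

3

Walking parent pointers from 50d2d7a: reachable set = {50d2d7a, a7c369e, b91ff71}.
That is 3 commits.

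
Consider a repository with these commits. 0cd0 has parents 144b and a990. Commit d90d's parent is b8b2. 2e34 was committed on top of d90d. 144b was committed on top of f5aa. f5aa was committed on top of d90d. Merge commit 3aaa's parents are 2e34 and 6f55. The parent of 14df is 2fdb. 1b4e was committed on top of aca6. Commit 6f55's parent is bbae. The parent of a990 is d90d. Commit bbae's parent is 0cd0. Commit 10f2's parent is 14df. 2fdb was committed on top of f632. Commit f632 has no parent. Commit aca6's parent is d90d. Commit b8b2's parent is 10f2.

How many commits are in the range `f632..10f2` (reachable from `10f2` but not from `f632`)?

Reachable from 10f2: {10f2, 14df, 2fdb, f632}.
Reachable from f632: {f632}.
In 10f2's history but not f632's: {10f2, 14df, 2fdb} — 3 commits.

3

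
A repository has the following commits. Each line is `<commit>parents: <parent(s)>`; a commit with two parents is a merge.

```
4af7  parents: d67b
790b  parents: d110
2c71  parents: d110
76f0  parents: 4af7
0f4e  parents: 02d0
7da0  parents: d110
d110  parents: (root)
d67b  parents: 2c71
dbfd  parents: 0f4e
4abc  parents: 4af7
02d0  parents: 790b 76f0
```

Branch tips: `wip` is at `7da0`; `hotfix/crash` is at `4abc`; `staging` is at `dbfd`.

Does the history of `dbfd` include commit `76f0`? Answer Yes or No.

Yes

Ancestors of dbfd (commits reachable by following parents): {02d0, 0f4e, 2c71, 4af7, 76f0, 790b, d110, d67b, dbfd}.
76f0 is in that set, so it is an ancestor of dbfd.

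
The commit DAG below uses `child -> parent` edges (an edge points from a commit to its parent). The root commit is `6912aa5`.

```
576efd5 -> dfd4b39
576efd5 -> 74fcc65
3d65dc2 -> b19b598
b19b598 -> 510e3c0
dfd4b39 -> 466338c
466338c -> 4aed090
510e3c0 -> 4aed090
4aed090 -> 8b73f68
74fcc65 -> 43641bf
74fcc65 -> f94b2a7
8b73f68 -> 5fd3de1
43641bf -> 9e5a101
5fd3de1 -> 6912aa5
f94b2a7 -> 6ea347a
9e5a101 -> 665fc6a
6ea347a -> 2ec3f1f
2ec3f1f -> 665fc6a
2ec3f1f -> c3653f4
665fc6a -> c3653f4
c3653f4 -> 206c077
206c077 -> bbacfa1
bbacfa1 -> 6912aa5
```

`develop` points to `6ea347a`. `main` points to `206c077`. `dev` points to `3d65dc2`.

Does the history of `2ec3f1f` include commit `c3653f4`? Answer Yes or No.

Ancestors of 2ec3f1f (commits reachable by following parents): {206c077, 2ec3f1f, 665fc6a, 6912aa5, bbacfa1, c3653f4}.
c3653f4 is in that set, so it is an ancestor of 2ec3f1f.

Yes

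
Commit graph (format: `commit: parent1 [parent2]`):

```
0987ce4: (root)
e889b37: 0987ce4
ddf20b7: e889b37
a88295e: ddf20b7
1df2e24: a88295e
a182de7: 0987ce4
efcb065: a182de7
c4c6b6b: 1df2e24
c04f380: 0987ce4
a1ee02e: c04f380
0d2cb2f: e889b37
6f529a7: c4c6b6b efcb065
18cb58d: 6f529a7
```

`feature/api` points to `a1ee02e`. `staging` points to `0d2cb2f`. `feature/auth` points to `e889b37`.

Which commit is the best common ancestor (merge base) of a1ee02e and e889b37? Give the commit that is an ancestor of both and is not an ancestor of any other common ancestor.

0987ce4

Ancestors of a1ee02e: {0987ce4, a1ee02e, c04f380}.
Ancestors of e889b37: {0987ce4, e889b37}.
Common ancestors: {0987ce4}.
The only common ancestor is 0987ce4, so it is the merge base.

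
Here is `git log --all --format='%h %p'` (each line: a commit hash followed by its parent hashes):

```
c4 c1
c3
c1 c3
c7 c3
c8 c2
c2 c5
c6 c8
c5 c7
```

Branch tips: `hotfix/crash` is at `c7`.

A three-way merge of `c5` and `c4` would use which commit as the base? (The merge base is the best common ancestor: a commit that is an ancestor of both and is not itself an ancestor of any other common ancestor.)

Ancestors of c5: {c3, c5, c7}.
Ancestors of c4: {c1, c3, c4}.
Common ancestors: {c3}.
The only common ancestor is c3, so it is the merge base.

c3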